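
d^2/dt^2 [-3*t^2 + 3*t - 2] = -6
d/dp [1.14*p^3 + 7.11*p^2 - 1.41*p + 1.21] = 3.42*p^2 + 14.22*p - 1.41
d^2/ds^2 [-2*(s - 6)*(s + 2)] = -4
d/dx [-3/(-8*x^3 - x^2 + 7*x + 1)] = 3*(-24*x^2 - 2*x + 7)/(8*x^3 + x^2 - 7*x - 1)^2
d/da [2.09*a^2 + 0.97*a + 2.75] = 4.18*a + 0.97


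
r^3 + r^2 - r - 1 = (r - 1)*(r + 1)^2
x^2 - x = x*(x - 1)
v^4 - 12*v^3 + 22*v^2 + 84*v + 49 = (v - 7)^2*(v + 1)^2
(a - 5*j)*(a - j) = a^2 - 6*a*j + 5*j^2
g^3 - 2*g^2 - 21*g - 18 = (g - 6)*(g + 1)*(g + 3)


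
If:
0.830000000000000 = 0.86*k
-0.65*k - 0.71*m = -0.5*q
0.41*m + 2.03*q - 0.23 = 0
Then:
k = 0.97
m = -0.70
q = 0.26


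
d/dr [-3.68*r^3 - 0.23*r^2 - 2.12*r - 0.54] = -11.04*r^2 - 0.46*r - 2.12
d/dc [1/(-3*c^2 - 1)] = 6*c/(3*c^2 + 1)^2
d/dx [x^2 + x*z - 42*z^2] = 2*x + z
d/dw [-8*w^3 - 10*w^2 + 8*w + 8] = -24*w^2 - 20*w + 8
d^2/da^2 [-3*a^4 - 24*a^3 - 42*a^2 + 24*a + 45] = -36*a^2 - 144*a - 84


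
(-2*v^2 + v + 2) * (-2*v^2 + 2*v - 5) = 4*v^4 - 6*v^3 + 8*v^2 - v - 10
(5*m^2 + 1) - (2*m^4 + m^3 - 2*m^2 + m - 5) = -2*m^4 - m^3 + 7*m^2 - m + 6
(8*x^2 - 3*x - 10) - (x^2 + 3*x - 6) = 7*x^2 - 6*x - 4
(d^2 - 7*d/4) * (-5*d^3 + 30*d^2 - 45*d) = -5*d^5 + 155*d^4/4 - 195*d^3/2 + 315*d^2/4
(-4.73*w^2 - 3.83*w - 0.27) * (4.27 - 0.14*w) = 0.6622*w^3 - 19.6609*w^2 - 16.3163*w - 1.1529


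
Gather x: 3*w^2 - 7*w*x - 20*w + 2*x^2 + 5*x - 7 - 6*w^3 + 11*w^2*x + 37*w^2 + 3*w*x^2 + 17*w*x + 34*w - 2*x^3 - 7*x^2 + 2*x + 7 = -6*w^3 + 40*w^2 + 14*w - 2*x^3 + x^2*(3*w - 5) + x*(11*w^2 + 10*w + 7)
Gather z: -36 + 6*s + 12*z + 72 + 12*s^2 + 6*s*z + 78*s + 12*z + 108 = 12*s^2 + 84*s + z*(6*s + 24) + 144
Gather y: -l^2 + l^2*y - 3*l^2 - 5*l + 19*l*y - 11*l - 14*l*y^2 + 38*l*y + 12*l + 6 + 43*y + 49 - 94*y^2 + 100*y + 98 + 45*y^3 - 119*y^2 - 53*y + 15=-4*l^2 - 4*l + 45*y^3 + y^2*(-14*l - 213) + y*(l^2 + 57*l + 90) + 168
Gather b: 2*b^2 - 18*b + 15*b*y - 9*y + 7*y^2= 2*b^2 + b*(15*y - 18) + 7*y^2 - 9*y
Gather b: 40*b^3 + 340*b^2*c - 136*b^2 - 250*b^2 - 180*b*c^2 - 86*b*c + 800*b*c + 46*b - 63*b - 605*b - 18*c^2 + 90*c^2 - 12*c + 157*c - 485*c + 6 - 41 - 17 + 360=40*b^3 + b^2*(340*c - 386) + b*(-180*c^2 + 714*c - 622) + 72*c^2 - 340*c + 308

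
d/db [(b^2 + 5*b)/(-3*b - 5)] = (-3*b^2 - 10*b - 25)/(9*b^2 + 30*b + 25)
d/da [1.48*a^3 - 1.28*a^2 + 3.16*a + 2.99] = 4.44*a^2 - 2.56*a + 3.16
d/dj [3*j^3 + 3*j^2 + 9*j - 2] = 9*j^2 + 6*j + 9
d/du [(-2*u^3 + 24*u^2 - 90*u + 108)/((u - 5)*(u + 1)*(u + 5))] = 2*(-13*u^4 + 140*u^3 - 342*u^2 - 708*u + 2475)/(u^6 + 2*u^5 - 49*u^4 - 100*u^3 + 575*u^2 + 1250*u + 625)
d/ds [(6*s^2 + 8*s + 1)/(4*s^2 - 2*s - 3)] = 22*(-2*s^2 - 2*s - 1)/(16*s^4 - 16*s^3 - 20*s^2 + 12*s + 9)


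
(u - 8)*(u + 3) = u^2 - 5*u - 24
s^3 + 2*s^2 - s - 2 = (s - 1)*(s + 1)*(s + 2)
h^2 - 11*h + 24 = (h - 8)*(h - 3)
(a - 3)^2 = a^2 - 6*a + 9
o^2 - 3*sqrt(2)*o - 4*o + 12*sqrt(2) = (o - 4)*(o - 3*sqrt(2))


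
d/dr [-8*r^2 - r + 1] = -16*r - 1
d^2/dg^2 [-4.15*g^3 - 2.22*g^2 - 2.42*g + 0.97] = -24.9*g - 4.44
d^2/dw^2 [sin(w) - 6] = -sin(w)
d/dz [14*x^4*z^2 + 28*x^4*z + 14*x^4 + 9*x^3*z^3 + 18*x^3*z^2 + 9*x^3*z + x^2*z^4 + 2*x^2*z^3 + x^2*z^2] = x^2*(28*x^2*z + 28*x^2 + 27*x*z^2 + 36*x*z + 9*x + 4*z^3 + 6*z^2 + 2*z)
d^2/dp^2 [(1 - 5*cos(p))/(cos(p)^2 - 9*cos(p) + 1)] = 2*(-45*(1 - cos(2*p))^2*cos(p) - 41*(1 - cos(2*p))^2 + 161*cos(p) - 112*cos(2*p) - 27*cos(3*p) + 10*cos(5*p) - 228)/(18*cos(p) - cos(2*p) - 3)^3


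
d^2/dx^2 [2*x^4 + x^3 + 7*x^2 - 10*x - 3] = 24*x^2 + 6*x + 14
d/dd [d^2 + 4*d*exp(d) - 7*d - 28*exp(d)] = 4*d*exp(d) + 2*d - 24*exp(d) - 7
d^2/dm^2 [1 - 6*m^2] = -12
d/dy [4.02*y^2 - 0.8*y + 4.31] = 8.04*y - 0.8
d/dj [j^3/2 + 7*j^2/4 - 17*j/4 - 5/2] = 3*j^2/2 + 7*j/2 - 17/4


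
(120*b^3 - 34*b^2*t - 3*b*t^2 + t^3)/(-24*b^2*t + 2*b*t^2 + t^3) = (-5*b + t)/t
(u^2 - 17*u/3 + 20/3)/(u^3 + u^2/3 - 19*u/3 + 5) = (u - 4)/(u^2 + 2*u - 3)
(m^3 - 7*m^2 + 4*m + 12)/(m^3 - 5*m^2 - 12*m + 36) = (m + 1)/(m + 3)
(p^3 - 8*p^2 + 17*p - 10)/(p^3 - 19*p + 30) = (p^2 - 6*p + 5)/(p^2 + 2*p - 15)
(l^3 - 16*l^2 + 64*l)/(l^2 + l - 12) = l*(l^2 - 16*l + 64)/(l^2 + l - 12)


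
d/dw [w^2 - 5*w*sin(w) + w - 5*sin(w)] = -5*w*cos(w) + 2*w - 5*sqrt(2)*sin(w + pi/4) + 1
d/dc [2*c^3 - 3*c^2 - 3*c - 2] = 6*c^2 - 6*c - 3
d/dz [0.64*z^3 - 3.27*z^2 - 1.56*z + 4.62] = 1.92*z^2 - 6.54*z - 1.56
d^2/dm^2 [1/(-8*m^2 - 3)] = 48*(1 - 8*m^2)/(8*m^2 + 3)^3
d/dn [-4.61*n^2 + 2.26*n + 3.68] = 2.26 - 9.22*n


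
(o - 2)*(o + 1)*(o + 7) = o^3 + 6*o^2 - 9*o - 14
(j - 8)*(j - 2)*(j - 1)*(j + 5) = j^4 - 6*j^3 - 29*j^2 + 114*j - 80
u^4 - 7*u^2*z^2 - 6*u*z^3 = u*(u - 3*z)*(u + z)*(u + 2*z)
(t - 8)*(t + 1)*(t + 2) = t^3 - 5*t^2 - 22*t - 16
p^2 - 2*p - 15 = (p - 5)*(p + 3)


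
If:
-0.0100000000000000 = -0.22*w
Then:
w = 0.05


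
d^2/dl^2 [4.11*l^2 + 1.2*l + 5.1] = 8.22000000000000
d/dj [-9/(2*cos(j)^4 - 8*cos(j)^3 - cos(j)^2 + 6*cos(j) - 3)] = 18*(-4*cos(j)^3 + 12*cos(j)^2 + cos(j) - 3)*sin(j)/(-2*sin(j)^4 + 3*sin(j)^2 + 2*cos(3*j) + 2)^2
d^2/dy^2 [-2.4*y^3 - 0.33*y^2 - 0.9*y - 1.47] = -14.4*y - 0.66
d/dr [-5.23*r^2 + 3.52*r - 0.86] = 3.52 - 10.46*r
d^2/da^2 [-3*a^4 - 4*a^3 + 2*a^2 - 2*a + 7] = -36*a^2 - 24*a + 4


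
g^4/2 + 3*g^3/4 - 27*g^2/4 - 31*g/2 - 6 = (g/2 + 1)*(g - 4)*(g + 1/2)*(g + 3)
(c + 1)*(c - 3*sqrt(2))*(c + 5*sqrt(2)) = c^3 + c^2 + 2*sqrt(2)*c^2 - 30*c + 2*sqrt(2)*c - 30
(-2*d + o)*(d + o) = -2*d^2 - d*o + o^2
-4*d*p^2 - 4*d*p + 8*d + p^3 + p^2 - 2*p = (-4*d + p)*(p - 1)*(p + 2)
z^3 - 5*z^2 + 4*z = z*(z - 4)*(z - 1)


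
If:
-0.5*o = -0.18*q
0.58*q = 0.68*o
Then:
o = 0.00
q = 0.00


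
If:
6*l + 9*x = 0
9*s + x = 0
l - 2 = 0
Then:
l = 2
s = 4/27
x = -4/3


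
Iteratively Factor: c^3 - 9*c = (c)*(c^2 - 9) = c*(c - 3)*(c + 3)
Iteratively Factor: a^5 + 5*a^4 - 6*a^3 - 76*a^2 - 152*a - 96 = (a + 3)*(a^4 + 2*a^3 - 12*a^2 - 40*a - 32) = (a - 4)*(a + 3)*(a^3 + 6*a^2 + 12*a + 8) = (a - 4)*(a + 2)*(a + 3)*(a^2 + 4*a + 4) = (a - 4)*(a + 2)^2*(a + 3)*(a + 2)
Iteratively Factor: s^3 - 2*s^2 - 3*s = (s)*(s^2 - 2*s - 3) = s*(s + 1)*(s - 3)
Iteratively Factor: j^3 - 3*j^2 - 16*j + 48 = (j + 4)*(j^2 - 7*j + 12) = (j - 4)*(j + 4)*(j - 3)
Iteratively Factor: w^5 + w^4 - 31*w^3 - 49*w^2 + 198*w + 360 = (w + 2)*(w^4 - w^3 - 29*w^2 + 9*w + 180) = (w - 5)*(w + 2)*(w^3 + 4*w^2 - 9*w - 36) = (w - 5)*(w - 3)*(w + 2)*(w^2 + 7*w + 12) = (w - 5)*(w - 3)*(w + 2)*(w + 3)*(w + 4)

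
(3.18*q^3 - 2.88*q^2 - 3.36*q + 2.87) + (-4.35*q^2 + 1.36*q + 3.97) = 3.18*q^3 - 7.23*q^2 - 2.0*q + 6.84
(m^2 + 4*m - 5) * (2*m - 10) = 2*m^3 - 2*m^2 - 50*m + 50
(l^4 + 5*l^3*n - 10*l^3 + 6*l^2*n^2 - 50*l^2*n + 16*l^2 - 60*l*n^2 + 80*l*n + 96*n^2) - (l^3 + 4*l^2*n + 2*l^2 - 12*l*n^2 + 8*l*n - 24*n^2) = l^4 + 5*l^3*n - 11*l^3 + 6*l^2*n^2 - 54*l^2*n + 14*l^2 - 48*l*n^2 + 72*l*n + 120*n^2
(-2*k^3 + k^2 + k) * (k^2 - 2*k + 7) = -2*k^5 + 5*k^4 - 15*k^3 + 5*k^2 + 7*k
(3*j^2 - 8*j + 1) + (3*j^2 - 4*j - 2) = 6*j^2 - 12*j - 1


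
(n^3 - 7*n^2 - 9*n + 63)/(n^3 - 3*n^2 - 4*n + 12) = (n^2 - 4*n - 21)/(n^2 - 4)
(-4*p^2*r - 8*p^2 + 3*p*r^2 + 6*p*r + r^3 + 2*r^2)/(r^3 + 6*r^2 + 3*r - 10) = (-4*p^2 + 3*p*r + r^2)/(r^2 + 4*r - 5)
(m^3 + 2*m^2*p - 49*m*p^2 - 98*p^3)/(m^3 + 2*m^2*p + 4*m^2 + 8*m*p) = (m^2 - 49*p^2)/(m*(m + 4))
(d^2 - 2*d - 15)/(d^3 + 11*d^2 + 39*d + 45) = (d - 5)/(d^2 + 8*d + 15)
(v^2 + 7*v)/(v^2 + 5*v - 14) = v/(v - 2)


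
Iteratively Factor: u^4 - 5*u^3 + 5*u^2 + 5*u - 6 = (u + 1)*(u^3 - 6*u^2 + 11*u - 6) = (u - 2)*(u + 1)*(u^2 - 4*u + 3) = (u - 3)*(u - 2)*(u + 1)*(u - 1)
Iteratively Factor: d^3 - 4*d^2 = (d)*(d^2 - 4*d) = d^2*(d - 4)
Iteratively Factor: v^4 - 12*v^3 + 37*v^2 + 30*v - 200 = (v - 5)*(v^3 - 7*v^2 + 2*v + 40) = (v - 5)*(v - 4)*(v^2 - 3*v - 10) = (v - 5)^2*(v - 4)*(v + 2)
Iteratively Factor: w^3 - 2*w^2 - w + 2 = (w - 2)*(w^2 - 1) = (w - 2)*(w + 1)*(w - 1)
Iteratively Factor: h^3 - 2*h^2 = (h - 2)*(h^2) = h*(h - 2)*(h)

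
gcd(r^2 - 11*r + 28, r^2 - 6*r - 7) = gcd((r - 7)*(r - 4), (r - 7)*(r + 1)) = r - 7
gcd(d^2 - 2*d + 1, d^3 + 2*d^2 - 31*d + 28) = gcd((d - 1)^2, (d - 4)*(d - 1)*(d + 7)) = d - 1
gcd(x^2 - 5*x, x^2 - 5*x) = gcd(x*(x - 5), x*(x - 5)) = x^2 - 5*x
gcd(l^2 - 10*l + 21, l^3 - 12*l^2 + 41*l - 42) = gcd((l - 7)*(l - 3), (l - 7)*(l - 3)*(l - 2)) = l^2 - 10*l + 21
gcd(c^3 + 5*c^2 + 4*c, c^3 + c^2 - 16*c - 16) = c^2 + 5*c + 4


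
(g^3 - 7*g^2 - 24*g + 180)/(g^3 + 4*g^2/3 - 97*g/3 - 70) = 3*(g - 6)/(3*g + 7)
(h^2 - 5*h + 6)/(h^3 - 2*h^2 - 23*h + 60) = (h - 2)/(h^2 + h - 20)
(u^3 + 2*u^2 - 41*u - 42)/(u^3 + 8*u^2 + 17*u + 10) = (u^2 + u - 42)/(u^2 + 7*u + 10)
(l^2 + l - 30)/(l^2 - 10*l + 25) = (l + 6)/(l - 5)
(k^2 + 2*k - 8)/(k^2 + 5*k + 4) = (k - 2)/(k + 1)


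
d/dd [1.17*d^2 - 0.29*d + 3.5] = 2.34*d - 0.29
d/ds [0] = 0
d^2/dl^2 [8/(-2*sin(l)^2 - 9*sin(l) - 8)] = 8*(16*sin(l)^4 + 54*sin(l)^3 - 7*sin(l)^2 - 180*sin(l) - 130)/(9*sin(l) - cos(2*l) + 9)^3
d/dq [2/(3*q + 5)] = -6/(3*q + 5)^2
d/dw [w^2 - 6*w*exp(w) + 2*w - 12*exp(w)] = -6*w*exp(w) + 2*w - 18*exp(w) + 2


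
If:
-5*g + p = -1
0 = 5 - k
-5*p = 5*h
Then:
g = p/5 + 1/5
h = -p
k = 5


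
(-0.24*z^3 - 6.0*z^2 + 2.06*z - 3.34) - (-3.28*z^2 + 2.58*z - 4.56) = -0.24*z^3 - 2.72*z^2 - 0.52*z + 1.22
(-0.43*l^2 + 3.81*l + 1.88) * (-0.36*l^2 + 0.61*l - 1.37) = 0.1548*l^4 - 1.6339*l^3 + 2.2364*l^2 - 4.0729*l - 2.5756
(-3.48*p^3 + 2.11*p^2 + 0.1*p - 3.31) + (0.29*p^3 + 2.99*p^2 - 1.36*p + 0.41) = -3.19*p^3 + 5.1*p^2 - 1.26*p - 2.9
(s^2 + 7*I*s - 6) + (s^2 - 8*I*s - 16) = 2*s^2 - I*s - 22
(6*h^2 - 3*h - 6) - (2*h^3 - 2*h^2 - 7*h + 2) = -2*h^3 + 8*h^2 + 4*h - 8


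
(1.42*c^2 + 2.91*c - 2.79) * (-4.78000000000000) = -6.7876*c^2 - 13.9098*c + 13.3362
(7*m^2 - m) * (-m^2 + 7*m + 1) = -7*m^4 + 50*m^3 - m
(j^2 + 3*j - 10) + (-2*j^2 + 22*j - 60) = -j^2 + 25*j - 70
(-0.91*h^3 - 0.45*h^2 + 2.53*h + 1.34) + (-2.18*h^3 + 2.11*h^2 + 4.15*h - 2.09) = -3.09*h^3 + 1.66*h^2 + 6.68*h - 0.75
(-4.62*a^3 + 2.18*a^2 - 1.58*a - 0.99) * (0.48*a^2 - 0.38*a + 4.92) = -2.2176*a^5 + 2.802*a^4 - 24.3172*a^3 + 10.8508*a^2 - 7.3974*a - 4.8708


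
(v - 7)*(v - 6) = v^2 - 13*v + 42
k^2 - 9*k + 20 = (k - 5)*(k - 4)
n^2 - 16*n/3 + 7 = (n - 3)*(n - 7/3)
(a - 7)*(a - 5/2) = a^2 - 19*a/2 + 35/2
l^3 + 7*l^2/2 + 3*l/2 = l*(l + 1/2)*(l + 3)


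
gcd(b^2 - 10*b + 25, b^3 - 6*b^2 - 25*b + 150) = b - 5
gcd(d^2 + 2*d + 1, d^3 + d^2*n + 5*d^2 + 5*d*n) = 1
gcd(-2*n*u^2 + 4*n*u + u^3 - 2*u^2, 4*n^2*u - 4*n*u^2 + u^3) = -2*n*u + u^2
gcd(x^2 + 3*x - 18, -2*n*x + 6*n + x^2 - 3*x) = x - 3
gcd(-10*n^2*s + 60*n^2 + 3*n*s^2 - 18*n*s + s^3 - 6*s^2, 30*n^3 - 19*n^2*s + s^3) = -10*n^2 + 3*n*s + s^2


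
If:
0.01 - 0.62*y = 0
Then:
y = 0.02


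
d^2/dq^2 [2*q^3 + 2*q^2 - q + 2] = 12*q + 4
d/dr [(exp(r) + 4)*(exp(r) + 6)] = 2*(exp(r) + 5)*exp(r)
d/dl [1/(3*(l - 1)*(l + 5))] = 2*(-l - 2)/(3*(l^4 + 8*l^3 + 6*l^2 - 40*l + 25))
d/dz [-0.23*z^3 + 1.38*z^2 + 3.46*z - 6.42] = -0.69*z^2 + 2.76*z + 3.46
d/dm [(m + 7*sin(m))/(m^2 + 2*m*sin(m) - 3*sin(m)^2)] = (5*m^2*cos(m) - m^2 - 14*m*sin(m) + 3*m*sin(2*m) + 21*cos(m)/4 + 17*cos(2*m)/2 - 21*cos(3*m)/4 - 17/2)/((m - sin(m))^2*(m + 3*sin(m))^2)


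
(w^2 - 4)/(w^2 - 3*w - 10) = (w - 2)/(w - 5)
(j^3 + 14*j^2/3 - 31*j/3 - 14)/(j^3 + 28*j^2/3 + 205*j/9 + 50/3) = 3*(3*j^2 - 4*j - 7)/(9*j^2 + 30*j + 25)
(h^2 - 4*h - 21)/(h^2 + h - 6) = (h - 7)/(h - 2)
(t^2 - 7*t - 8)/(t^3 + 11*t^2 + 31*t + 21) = (t - 8)/(t^2 + 10*t + 21)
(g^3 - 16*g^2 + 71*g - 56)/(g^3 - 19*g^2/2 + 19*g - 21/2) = 2*(g - 8)/(2*g - 3)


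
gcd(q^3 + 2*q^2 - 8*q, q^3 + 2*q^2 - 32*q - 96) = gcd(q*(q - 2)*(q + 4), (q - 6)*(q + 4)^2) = q + 4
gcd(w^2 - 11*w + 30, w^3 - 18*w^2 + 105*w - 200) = w - 5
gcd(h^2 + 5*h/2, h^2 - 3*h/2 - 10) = h + 5/2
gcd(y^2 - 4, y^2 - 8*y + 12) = y - 2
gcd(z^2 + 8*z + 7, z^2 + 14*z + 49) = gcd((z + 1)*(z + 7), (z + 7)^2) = z + 7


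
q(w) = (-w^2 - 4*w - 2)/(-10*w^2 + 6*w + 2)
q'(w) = (-2*w - 4)/(-10*w^2 + 6*w + 2) + (20*w - 6)*(-w^2 - 4*w - 2)/(-10*w^2 + 6*w + 2)^2 = (-23*w^2 - 22*w + 2)/(2*(25*w^4 - 30*w^3 - w^2 + 6*w + 1))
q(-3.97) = 0.01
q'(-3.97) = -0.02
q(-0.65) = -0.03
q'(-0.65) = 0.35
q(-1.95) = -0.04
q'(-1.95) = -0.04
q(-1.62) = -0.05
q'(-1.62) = -0.04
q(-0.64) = -0.03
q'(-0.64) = 0.38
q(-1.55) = -0.06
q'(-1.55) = -0.04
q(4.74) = 0.22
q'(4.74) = -0.03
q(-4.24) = 0.01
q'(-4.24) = -0.02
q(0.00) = -1.00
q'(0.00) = 1.00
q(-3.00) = -0.00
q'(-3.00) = -0.02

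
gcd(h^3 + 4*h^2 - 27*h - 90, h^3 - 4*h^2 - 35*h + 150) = h^2 + h - 30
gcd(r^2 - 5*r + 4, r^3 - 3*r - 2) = 1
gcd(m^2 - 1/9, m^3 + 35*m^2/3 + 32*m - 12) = m - 1/3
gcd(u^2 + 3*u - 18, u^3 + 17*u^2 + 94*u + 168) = u + 6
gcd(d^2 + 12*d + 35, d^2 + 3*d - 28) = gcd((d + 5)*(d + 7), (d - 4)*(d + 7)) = d + 7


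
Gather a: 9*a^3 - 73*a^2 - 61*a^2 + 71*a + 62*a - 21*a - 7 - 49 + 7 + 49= 9*a^3 - 134*a^2 + 112*a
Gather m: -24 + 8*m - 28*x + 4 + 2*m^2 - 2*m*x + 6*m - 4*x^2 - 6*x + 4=2*m^2 + m*(14 - 2*x) - 4*x^2 - 34*x - 16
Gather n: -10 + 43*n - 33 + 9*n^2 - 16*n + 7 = 9*n^2 + 27*n - 36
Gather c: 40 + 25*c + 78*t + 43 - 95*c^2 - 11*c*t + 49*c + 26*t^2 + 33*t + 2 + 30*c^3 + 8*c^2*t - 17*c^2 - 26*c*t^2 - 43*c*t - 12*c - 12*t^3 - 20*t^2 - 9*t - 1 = 30*c^3 + c^2*(8*t - 112) + c*(-26*t^2 - 54*t + 62) - 12*t^3 + 6*t^2 + 102*t + 84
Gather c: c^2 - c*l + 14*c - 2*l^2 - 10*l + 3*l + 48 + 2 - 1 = c^2 + c*(14 - l) - 2*l^2 - 7*l + 49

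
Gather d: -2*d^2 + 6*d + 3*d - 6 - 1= -2*d^2 + 9*d - 7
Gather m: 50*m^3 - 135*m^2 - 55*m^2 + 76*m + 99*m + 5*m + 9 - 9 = 50*m^3 - 190*m^2 + 180*m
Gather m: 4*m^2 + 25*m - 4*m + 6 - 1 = 4*m^2 + 21*m + 5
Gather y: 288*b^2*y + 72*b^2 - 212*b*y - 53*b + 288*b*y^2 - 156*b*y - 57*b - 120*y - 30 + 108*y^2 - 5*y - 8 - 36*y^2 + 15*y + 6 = 72*b^2 - 110*b + y^2*(288*b + 72) + y*(288*b^2 - 368*b - 110) - 32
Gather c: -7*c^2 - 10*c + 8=-7*c^2 - 10*c + 8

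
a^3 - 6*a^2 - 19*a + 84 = (a - 7)*(a - 3)*(a + 4)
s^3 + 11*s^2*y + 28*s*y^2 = s*(s + 4*y)*(s + 7*y)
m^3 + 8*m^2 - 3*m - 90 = (m - 3)*(m + 5)*(m + 6)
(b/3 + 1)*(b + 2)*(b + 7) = b^3/3 + 4*b^2 + 41*b/3 + 14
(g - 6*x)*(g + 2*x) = g^2 - 4*g*x - 12*x^2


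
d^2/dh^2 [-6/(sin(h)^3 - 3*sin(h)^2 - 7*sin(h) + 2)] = 6*(9*sin(h)^6 - 33*sin(h)^5 + 10*sin(h)^4 + 93*sin(h)^3 + 61*sin(h)^2 - 100*sin(h) - 110)/(sin(h)^3 - 3*sin(h)^2 - 7*sin(h) + 2)^3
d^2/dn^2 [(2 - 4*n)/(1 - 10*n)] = -320/(10*n - 1)^3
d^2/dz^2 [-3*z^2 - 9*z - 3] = -6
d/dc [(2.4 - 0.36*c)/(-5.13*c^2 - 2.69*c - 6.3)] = (-1.8468*c^2 + 24.624*c + 8.724)/(26.3169*c^4 + 27.5994*c^3 + 71.8741*c^2 + 33.894*c + 39.69)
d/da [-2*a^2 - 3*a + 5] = -4*a - 3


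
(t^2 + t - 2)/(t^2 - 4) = (t - 1)/(t - 2)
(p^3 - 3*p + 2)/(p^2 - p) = p + 1 - 2/p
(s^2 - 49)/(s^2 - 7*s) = (s + 7)/s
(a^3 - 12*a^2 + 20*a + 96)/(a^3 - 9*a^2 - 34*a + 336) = (a^2 - 4*a - 12)/(a^2 - a - 42)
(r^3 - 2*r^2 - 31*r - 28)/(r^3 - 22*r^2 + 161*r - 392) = (r^2 + 5*r + 4)/(r^2 - 15*r + 56)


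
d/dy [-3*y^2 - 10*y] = -6*y - 10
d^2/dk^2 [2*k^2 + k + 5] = 4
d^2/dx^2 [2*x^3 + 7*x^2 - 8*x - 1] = 12*x + 14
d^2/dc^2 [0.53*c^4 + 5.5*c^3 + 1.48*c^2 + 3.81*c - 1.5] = 6.36*c^2 + 33.0*c + 2.96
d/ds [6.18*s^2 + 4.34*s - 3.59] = 12.36*s + 4.34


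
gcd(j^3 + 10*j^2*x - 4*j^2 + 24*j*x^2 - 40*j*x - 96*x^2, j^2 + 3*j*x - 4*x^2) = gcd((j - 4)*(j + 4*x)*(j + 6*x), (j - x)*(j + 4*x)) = j + 4*x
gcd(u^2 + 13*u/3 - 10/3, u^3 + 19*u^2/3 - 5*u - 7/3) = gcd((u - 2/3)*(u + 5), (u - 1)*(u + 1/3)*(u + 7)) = 1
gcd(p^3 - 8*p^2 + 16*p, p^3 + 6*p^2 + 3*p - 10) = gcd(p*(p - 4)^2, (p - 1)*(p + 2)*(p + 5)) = 1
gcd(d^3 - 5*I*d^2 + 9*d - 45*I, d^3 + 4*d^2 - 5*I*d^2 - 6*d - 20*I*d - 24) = d - 3*I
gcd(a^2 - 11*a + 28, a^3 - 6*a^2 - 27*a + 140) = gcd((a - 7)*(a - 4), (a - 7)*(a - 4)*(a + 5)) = a^2 - 11*a + 28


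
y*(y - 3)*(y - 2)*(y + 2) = y^4 - 3*y^3 - 4*y^2 + 12*y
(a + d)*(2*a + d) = 2*a^2 + 3*a*d + d^2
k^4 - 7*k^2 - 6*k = k*(k - 3)*(k + 1)*(k + 2)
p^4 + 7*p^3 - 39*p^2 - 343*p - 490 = (p - 7)*(p + 2)*(p + 5)*(p + 7)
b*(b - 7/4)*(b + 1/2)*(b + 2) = b^4 + 3*b^3/4 - 27*b^2/8 - 7*b/4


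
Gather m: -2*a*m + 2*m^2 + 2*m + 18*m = 2*m^2 + m*(20 - 2*a)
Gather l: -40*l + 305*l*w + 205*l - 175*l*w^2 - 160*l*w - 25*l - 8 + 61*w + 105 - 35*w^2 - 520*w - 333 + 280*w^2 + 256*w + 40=l*(-175*w^2 + 145*w + 140) + 245*w^2 - 203*w - 196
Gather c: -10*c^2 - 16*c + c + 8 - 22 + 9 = -10*c^2 - 15*c - 5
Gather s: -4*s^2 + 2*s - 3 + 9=-4*s^2 + 2*s + 6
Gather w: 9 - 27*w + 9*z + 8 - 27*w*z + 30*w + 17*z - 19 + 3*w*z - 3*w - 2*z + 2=-24*w*z + 24*z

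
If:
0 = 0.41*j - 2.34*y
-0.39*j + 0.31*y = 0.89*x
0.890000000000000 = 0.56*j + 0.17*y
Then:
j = 1.51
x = -0.57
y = 0.26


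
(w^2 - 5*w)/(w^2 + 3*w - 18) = w*(w - 5)/(w^2 + 3*w - 18)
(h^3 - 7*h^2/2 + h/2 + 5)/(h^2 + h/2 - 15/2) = (h^2 - h - 2)/(h + 3)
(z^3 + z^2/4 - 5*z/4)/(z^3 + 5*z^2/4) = (z - 1)/z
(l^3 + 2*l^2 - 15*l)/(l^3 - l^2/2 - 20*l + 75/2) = 2*l/(2*l - 5)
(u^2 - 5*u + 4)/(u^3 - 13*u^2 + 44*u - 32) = 1/(u - 8)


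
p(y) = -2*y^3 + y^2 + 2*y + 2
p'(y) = -6*y^2 + 2*y + 2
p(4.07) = -108.13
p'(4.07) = -89.25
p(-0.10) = 1.81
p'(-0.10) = 1.74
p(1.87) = -3.84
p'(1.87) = -15.24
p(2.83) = -29.66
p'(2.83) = -40.39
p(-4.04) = 142.12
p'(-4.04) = -104.01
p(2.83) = -29.66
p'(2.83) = -40.39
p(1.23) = 2.25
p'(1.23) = -4.62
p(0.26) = 2.55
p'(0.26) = 2.11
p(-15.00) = 6947.00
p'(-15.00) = -1378.00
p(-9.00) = 1523.00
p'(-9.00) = -502.00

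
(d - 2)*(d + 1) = d^2 - d - 2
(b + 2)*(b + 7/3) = b^2 + 13*b/3 + 14/3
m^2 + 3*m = m*(m + 3)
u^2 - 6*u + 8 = (u - 4)*(u - 2)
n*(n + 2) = n^2 + 2*n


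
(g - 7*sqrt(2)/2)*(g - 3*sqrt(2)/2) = g^2 - 5*sqrt(2)*g + 21/2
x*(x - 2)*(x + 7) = x^3 + 5*x^2 - 14*x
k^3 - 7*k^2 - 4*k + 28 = (k - 7)*(k - 2)*(k + 2)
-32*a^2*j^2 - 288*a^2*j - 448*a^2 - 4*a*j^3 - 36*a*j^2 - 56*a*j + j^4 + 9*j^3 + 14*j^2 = (-8*a + j)*(4*a + j)*(j + 2)*(j + 7)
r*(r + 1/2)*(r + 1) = r^3 + 3*r^2/2 + r/2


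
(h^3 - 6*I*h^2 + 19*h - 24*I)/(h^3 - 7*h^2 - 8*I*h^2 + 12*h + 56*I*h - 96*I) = (h^2 + 2*I*h + 3)/(h^2 - 7*h + 12)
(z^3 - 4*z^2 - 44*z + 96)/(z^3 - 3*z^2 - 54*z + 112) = (z + 6)/(z + 7)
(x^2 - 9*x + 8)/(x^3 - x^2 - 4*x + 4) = (x - 8)/(x^2 - 4)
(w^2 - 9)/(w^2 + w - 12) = (w + 3)/(w + 4)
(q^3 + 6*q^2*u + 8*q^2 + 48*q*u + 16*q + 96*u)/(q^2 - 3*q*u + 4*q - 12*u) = (q^2 + 6*q*u + 4*q + 24*u)/(q - 3*u)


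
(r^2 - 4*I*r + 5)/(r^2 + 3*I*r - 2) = (r - 5*I)/(r + 2*I)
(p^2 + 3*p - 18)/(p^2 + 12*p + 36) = (p - 3)/(p + 6)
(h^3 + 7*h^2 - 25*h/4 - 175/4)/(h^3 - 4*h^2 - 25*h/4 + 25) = (h + 7)/(h - 4)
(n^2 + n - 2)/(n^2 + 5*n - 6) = (n + 2)/(n + 6)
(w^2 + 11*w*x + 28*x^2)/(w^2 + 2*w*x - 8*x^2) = (-w - 7*x)/(-w + 2*x)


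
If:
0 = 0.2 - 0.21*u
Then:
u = 0.95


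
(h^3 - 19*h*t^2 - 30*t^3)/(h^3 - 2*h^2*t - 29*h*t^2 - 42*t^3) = (-h + 5*t)/(-h + 7*t)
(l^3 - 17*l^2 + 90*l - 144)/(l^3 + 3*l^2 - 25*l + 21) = (l^2 - 14*l + 48)/(l^2 + 6*l - 7)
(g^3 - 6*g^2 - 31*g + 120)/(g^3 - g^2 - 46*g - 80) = (g - 3)/(g + 2)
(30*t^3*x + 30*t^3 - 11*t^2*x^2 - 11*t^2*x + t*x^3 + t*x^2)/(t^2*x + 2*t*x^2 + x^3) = t*(30*t^2*x + 30*t^2 - 11*t*x^2 - 11*t*x + x^3 + x^2)/(x*(t^2 + 2*t*x + x^2))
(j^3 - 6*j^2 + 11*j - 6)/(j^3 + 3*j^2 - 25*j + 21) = (j - 2)/(j + 7)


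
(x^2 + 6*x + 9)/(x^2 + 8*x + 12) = (x^2 + 6*x + 9)/(x^2 + 8*x + 12)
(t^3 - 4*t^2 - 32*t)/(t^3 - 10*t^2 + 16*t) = (t + 4)/(t - 2)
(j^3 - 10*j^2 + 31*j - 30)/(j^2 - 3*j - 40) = (-j^3 + 10*j^2 - 31*j + 30)/(-j^2 + 3*j + 40)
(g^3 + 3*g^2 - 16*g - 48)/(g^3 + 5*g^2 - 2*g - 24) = (g - 4)/(g - 2)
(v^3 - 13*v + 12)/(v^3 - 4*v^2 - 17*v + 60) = (v - 1)/(v - 5)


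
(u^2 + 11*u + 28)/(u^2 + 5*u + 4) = (u + 7)/(u + 1)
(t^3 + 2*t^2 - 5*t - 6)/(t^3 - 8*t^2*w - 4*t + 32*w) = (t^2 + 4*t + 3)/(t^2 - 8*t*w + 2*t - 16*w)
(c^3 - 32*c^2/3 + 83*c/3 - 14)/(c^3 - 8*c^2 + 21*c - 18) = (3*c^2 - 23*c + 14)/(3*(c^2 - 5*c + 6))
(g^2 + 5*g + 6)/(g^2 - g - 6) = (g + 3)/(g - 3)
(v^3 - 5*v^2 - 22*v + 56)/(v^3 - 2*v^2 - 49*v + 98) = (v + 4)/(v + 7)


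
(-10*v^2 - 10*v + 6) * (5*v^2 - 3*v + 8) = -50*v^4 - 20*v^3 - 20*v^2 - 98*v + 48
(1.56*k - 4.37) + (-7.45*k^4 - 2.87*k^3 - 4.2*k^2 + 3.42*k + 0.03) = -7.45*k^4 - 2.87*k^3 - 4.2*k^2 + 4.98*k - 4.34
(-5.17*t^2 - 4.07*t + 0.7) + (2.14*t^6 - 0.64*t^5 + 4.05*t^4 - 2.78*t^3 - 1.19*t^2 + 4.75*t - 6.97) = 2.14*t^6 - 0.64*t^5 + 4.05*t^4 - 2.78*t^3 - 6.36*t^2 + 0.68*t - 6.27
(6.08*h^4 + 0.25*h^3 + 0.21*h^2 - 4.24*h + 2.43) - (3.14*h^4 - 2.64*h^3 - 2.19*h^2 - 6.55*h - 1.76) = 2.94*h^4 + 2.89*h^3 + 2.4*h^2 + 2.31*h + 4.19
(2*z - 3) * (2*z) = 4*z^2 - 6*z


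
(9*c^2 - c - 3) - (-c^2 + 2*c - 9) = 10*c^2 - 3*c + 6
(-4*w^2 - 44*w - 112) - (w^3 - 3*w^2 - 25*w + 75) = -w^3 - w^2 - 19*w - 187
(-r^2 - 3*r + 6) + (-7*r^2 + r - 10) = -8*r^2 - 2*r - 4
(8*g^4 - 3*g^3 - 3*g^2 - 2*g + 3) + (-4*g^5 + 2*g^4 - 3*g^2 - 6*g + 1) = -4*g^5 + 10*g^4 - 3*g^3 - 6*g^2 - 8*g + 4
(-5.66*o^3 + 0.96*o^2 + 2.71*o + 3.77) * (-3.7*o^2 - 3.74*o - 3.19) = 20.942*o^5 + 17.6164*o^4 + 4.438*o^3 - 27.1468*o^2 - 22.7447*o - 12.0263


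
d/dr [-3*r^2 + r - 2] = 1 - 6*r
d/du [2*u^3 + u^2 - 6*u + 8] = 6*u^2 + 2*u - 6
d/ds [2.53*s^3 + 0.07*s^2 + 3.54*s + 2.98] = 7.59*s^2 + 0.14*s + 3.54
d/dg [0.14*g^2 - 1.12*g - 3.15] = 0.28*g - 1.12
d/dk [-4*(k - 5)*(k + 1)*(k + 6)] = -12*k^2 - 16*k + 116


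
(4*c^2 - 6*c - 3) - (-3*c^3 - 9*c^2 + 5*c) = 3*c^3 + 13*c^2 - 11*c - 3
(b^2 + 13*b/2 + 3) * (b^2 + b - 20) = b^4 + 15*b^3/2 - 21*b^2/2 - 127*b - 60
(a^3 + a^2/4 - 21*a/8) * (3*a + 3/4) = 3*a^4 + 3*a^3/2 - 123*a^2/16 - 63*a/32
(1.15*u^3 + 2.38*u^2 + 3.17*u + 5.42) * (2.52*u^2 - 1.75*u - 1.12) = 2.898*u^5 + 3.9851*u^4 + 2.5354*u^3 + 5.4453*u^2 - 13.0354*u - 6.0704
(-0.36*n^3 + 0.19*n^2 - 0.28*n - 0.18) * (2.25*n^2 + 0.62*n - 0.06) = -0.81*n^5 + 0.2043*n^4 - 0.4906*n^3 - 0.59*n^2 - 0.0948*n + 0.0108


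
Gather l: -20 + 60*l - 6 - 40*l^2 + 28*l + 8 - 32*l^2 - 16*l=-72*l^2 + 72*l - 18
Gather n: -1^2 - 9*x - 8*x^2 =-8*x^2 - 9*x - 1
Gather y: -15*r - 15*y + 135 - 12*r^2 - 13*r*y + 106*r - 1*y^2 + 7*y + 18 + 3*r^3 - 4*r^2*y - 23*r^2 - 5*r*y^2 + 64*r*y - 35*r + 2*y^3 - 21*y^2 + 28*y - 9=3*r^3 - 35*r^2 + 56*r + 2*y^3 + y^2*(-5*r - 22) + y*(-4*r^2 + 51*r + 20) + 144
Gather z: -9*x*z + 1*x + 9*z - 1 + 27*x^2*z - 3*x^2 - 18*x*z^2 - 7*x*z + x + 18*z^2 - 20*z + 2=-3*x^2 + 2*x + z^2*(18 - 18*x) + z*(27*x^2 - 16*x - 11) + 1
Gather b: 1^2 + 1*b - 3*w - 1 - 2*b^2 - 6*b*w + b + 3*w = -2*b^2 + b*(2 - 6*w)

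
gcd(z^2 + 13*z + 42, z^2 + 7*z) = z + 7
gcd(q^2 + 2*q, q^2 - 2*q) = q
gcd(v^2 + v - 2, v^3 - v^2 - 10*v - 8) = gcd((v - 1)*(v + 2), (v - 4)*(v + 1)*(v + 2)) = v + 2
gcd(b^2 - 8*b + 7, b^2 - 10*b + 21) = b - 7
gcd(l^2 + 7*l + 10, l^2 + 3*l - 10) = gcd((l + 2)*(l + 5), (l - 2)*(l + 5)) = l + 5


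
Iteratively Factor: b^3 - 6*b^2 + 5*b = (b)*(b^2 - 6*b + 5) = b*(b - 5)*(b - 1)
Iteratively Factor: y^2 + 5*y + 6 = (y + 3)*(y + 2)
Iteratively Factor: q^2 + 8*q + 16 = (q + 4)*(q + 4)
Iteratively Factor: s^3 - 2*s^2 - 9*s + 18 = (s - 2)*(s^2 - 9) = (s - 2)*(s + 3)*(s - 3)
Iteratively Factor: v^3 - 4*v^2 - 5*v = (v - 5)*(v^2 + v) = (v - 5)*(v + 1)*(v)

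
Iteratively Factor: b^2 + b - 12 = (b + 4)*(b - 3)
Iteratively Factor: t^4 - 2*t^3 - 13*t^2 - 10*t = (t)*(t^3 - 2*t^2 - 13*t - 10) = t*(t + 1)*(t^2 - 3*t - 10) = t*(t + 1)*(t + 2)*(t - 5)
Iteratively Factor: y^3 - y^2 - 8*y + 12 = (y - 2)*(y^2 + y - 6) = (y - 2)*(y + 3)*(y - 2)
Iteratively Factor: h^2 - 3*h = (h)*(h - 3)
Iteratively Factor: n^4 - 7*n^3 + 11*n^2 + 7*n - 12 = (n + 1)*(n^3 - 8*n^2 + 19*n - 12) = (n - 4)*(n + 1)*(n^2 - 4*n + 3) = (n - 4)*(n - 3)*(n + 1)*(n - 1)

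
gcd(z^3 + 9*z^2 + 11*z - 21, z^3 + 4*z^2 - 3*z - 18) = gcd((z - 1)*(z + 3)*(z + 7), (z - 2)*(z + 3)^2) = z + 3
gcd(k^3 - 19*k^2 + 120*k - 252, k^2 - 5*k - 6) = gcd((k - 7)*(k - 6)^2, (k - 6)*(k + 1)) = k - 6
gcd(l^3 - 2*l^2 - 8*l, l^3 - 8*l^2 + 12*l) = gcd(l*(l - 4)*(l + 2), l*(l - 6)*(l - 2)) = l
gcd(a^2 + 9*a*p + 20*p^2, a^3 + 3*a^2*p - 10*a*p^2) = a + 5*p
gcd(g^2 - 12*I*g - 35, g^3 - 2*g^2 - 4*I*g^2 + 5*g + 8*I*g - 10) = g - 5*I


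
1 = 1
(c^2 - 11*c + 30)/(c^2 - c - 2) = (-c^2 + 11*c - 30)/(-c^2 + c + 2)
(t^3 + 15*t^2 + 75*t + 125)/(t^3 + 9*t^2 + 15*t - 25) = (t + 5)/(t - 1)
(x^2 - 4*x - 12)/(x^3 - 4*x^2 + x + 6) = (x^2 - 4*x - 12)/(x^3 - 4*x^2 + x + 6)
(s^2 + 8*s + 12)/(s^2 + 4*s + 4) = (s + 6)/(s + 2)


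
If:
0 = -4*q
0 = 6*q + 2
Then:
No Solution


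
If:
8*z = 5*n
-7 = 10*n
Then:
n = -7/10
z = -7/16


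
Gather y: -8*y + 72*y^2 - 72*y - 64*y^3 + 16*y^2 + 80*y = -64*y^3 + 88*y^2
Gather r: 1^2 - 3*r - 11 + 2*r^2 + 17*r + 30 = 2*r^2 + 14*r + 20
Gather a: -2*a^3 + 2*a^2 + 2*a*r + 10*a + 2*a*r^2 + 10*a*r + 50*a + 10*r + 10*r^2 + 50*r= -2*a^3 + 2*a^2 + a*(2*r^2 + 12*r + 60) + 10*r^2 + 60*r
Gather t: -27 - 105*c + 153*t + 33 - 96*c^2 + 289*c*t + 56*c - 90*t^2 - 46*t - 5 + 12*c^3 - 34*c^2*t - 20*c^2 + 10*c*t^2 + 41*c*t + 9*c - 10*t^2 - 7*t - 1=12*c^3 - 116*c^2 - 40*c + t^2*(10*c - 100) + t*(-34*c^2 + 330*c + 100)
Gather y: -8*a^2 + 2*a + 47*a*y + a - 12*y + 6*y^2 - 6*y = -8*a^2 + 3*a + 6*y^2 + y*(47*a - 18)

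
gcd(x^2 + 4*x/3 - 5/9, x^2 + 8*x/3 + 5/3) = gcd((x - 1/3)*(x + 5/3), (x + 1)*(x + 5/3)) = x + 5/3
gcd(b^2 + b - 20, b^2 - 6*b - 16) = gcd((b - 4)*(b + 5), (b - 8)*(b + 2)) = 1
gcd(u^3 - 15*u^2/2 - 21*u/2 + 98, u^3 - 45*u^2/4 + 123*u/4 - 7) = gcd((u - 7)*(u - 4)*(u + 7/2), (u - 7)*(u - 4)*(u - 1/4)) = u^2 - 11*u + 28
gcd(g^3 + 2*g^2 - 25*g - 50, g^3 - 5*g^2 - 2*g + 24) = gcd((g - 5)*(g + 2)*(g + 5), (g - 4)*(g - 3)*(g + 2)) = g + 2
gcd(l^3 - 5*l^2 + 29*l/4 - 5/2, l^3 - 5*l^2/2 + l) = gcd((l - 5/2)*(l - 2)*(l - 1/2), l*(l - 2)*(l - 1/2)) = l^2 - 5*l/2 + 1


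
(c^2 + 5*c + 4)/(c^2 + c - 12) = (c + 1)/(c - 3)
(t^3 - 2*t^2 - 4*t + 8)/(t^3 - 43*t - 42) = (-t^3 + 2*t^2 + 4*t - 8)/(-t^3 + 43*t + 42)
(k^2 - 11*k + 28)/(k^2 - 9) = (k^2 - 11*k + 28)/(k^2 - 9)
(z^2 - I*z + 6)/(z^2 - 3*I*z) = (z + 2*I)/z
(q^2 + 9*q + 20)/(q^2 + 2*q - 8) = (q + 5)/(q - 2)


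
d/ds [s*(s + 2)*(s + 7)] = 3*s^2 + 18*s + 14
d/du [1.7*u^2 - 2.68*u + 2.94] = 3.4*u - 2.68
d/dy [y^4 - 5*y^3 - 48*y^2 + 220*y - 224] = 4*y^3 - 15*y^2 - 96*y + 220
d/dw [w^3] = 3*w^2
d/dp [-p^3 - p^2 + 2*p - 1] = -3*p^2 - 2*p + 2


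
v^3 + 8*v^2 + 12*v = v*(v + 2)*(v + 6)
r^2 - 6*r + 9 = (r - 3)^2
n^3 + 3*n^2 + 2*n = n*(n + 1)*(n + 2)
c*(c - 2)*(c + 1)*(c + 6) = c^4 + 5*c^3 - 8*c^2 - 12*c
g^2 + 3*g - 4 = (g - 1)*(g + 4)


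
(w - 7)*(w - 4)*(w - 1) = w^3 - 12*w^2 + 39*w - 28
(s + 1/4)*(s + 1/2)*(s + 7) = s^3 + 31*s^2/4 + 43*s/8 + 7/8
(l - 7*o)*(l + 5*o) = l^2 - 2*l*o - 35*o^2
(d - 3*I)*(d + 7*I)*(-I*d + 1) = -I*d^3 + 5*d^2 - 17*I*d + 21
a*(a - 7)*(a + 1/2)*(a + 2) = a^4 - 9*a^3/2 - 33*a^2/2 - 7*a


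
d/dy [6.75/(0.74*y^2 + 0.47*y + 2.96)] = (-9.99*y - 3.1725)/(0.74*y^2 + 0.47*y + 2.96)^2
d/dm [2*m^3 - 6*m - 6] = 6*m^2 - 6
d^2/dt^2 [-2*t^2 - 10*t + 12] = -4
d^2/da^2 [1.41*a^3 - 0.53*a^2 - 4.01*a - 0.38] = 8.46*a - 1.06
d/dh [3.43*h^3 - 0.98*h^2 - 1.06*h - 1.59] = 10.29*h^2 - 1.96*h - 1.06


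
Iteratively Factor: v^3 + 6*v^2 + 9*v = (v + 3)*(v^2 + 3*v) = v*(v + 3)*(v + 3)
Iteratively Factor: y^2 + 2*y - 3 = (y + 3)*(y - 1)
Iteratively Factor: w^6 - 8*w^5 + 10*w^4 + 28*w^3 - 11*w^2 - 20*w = (w)*(w^5 - 8*w^4 + 10*w^3 + 28*w^2 - 11*w - 20) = w*(w - 4)*(w^4 - 4*w^3 - 6*w^2 + 4*w + 5) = w*(w - 5)*(w - 4)*(w^3 + w^2 - w - 1) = w*(w - 5)*(w - 4)*(w - 1)*(w^2 + 2*w + 1) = w*(w - 5)*(w - 4)*(w - 1)*(w + 1)*(w + 1)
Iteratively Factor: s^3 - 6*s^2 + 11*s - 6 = (s - 3)*(s^2 - 3*s + 2) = (s - 3)*(s - 1)*(s - 2)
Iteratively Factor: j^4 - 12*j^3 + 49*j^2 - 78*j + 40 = (j - 1)*(j^3 - 11*j^2 + 38*j - 40) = (j - 2)*(j - 1)*(j^2 - 9*j + 20) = (j - 4)*(j - 2)*(j - 1)*(j - 5)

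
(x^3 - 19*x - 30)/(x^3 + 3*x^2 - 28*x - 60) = (x + 3)/(x + 6)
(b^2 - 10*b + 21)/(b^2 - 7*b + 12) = (b - 7)/(b - 4)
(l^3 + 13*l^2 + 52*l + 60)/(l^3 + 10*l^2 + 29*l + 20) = (l^2 + 8*l + 12)/(l^2 + 5*l + 4)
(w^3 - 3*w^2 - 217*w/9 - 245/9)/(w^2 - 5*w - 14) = (w^2 + 4*w + 35/9)/(w + 2)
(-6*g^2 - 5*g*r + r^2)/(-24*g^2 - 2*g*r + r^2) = (g + r)/(4*g + r)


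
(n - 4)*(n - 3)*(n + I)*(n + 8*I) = n^4 - 7*n^3 + 9*I*n^3 + 4*n^2 - 63*I*n^2 + 56*n + 108*I*n - 96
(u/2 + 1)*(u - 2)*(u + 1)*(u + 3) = u^4/2 + 2*u^3 - u^2/2 - 8*u - 6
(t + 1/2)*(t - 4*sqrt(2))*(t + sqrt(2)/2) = t^3 - 7*sqrt(2)*t^2/2 + t^2/2 - 4*t - 7*sqrt(2)*t/4 - 2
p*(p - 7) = p^2 - 7*p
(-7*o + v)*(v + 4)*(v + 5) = -7*o*v^2 - 63*o*v - 140*o + v^3 + 9*v^2 + 20*v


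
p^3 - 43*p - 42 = (p - 7)*(p + 1)*(p + 6)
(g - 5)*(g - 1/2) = g^2 - 11*g/2 + 5/2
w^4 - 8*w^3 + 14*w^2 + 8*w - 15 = (w - 5)*(w - 3)*(w - 1)*(w + 1)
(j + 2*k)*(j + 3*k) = j^2 + 5*j*k + 6*k^2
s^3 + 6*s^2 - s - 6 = (s - 1)*(s + 1)*(s + 6)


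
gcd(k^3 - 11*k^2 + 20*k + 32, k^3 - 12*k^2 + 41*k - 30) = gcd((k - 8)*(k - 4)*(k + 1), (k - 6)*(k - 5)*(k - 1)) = 1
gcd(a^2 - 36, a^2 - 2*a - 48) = a + 6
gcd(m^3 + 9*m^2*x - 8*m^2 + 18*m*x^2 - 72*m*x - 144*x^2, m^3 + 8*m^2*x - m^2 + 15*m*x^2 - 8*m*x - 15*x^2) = m + 3*x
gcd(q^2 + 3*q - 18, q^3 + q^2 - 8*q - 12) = q - 3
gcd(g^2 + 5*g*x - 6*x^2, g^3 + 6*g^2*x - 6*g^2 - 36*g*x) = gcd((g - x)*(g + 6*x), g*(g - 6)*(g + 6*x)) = g + 6*x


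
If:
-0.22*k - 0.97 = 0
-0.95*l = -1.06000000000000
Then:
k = -4.41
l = 1.12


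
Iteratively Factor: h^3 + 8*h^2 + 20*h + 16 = (h + 4)*(h^2 + 4*h + 4) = (h + 2)*(h + 4)*(h + 2)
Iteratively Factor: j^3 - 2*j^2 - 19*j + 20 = (j - 1)*(j^2 - j - 20) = (j - 1)*(j + 4)*(j - 5)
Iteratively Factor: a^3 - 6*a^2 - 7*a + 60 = (a + 3)*(a^2 - 9*a + 20) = (a - 5)*(a + 3)*(a - 4)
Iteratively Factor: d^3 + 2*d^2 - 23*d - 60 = (d + 4)*(d^2 - 2*d - 15) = (d + 3)*(d + 4)*(d - 5)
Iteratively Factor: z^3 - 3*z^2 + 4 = (z + 1)*(z^2 - 4*z + 4) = (z - 2)*(z + 1)*(z - 2)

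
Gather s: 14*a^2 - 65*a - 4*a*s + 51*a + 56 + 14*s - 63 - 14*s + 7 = 14*a^2 - 4*a*s - 14*a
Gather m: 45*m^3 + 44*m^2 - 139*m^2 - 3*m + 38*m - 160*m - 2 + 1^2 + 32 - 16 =45*m^3 - 95*m^2 - 125*m + 15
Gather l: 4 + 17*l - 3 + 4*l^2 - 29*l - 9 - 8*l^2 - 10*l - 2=-4*l^2 - 22*l - 10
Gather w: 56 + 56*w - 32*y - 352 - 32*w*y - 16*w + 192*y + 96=w*(40 - 32*y) + 160*y - 200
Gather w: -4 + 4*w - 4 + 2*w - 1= 6*w - 9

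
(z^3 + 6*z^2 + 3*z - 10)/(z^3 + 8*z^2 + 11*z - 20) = (z + 2)/(z + 4)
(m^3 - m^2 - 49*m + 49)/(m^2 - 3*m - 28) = (m^2 + 6*m - 7)/(m + 4)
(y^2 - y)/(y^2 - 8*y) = (y - 1)/(y - 8)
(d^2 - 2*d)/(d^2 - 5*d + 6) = d/(d - 3)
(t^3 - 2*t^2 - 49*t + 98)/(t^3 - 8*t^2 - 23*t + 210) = (t^2 + 5*t - 14)/(t^2 - t - 30)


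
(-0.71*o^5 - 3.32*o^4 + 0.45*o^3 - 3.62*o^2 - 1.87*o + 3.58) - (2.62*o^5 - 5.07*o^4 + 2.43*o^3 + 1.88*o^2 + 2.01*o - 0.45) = -3.33*o^5 + 1.75*o^4 - 1.98*o^3 - 5.5*o^2 - 3.88*o + 4.03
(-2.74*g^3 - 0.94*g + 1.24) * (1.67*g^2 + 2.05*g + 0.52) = -4.5758*g^5 - 5.617*g^4 - 2.9946*g^3 + 0.1438*g^2 + 2.0532*g + 0.6448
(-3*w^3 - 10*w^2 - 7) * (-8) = 24*w^3 + 80*w^2 + 56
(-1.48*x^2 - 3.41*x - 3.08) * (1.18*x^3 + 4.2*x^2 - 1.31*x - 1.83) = -1.7464*x^5 - 10.2398*x^4 - 16.0176*x^3 - 5.7605*x^2 + 10.2751*x + 5.6364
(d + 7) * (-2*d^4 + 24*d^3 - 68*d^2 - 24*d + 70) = -2*d^5 + 10*d^4 + 100*d^3 - 500*d^2 - 98*d + 490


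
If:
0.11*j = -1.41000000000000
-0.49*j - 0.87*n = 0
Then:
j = -12.82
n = 7.22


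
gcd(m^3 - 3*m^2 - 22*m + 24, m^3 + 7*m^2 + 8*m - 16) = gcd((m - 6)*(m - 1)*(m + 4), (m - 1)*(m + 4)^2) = m^2 + 3*m - 4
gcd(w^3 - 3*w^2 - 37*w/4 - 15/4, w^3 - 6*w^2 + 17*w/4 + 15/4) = w^2 - 9*w/2 - 5/2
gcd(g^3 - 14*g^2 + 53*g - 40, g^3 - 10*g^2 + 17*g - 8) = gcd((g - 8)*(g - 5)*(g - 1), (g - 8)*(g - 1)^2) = g^2 - 9*g + 8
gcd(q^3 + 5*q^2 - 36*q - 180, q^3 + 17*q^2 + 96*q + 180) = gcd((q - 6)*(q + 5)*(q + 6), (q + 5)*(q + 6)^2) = q^2 + 11*q + 30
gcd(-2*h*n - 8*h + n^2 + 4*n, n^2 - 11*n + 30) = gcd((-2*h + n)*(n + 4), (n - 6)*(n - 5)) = 1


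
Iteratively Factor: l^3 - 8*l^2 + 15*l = (l - 3)*(l^2 - 5*l) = l*(l - 3)*(l - 5)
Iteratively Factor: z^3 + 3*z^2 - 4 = (z - 1)*(z^2 + 4*z + 4) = (z - 1)*(z + 2)*(z + 2)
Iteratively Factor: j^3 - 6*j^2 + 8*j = (j - 4)*(j^2 - 2*j) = j*(j - 4)*(j - 2)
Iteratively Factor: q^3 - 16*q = (q + 4)*(q^2 - 4*q) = q*(q + 4)*(q - 4)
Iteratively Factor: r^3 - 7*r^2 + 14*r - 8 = (r - 4)*(r^2 - 3*r + 2) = (r - 4)*(r - 2)*(r - 1)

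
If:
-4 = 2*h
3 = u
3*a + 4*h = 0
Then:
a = 8/3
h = -2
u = 3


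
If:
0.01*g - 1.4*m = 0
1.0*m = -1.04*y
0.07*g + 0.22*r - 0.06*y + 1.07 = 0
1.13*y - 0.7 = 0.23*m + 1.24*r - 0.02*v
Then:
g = -145.6*y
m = -1.04*y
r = 46.6*y - 4.86363636363636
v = 2820.74*y - 266.545454545455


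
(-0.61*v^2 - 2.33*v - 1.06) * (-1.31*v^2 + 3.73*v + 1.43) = 0.7991*v^4 + 0.777*v^3 - 8.1746*v^2 - 7.2857*v - 1.5158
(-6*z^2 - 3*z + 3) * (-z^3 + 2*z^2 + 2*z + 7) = 6*z^5 - 9*z^4 - 21*z^3 - 42*z^2 - 15*z + 21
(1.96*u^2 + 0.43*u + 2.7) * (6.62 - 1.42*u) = -2.7832*u^3 + 12.3646*u^2 - 0.9874*u + 17.874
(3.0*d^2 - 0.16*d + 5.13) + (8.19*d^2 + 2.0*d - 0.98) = 11.19*d^2 + 1.84*d + 4.15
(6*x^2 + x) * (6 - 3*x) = -18*x^3 + 33*x^2 + 6*x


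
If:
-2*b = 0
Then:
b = 0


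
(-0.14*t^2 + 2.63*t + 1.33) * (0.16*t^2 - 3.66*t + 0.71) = -0.0224*t^4 + 0.9332*t^3 - 9.5124*t^2 - 3.0005*t + 0.9443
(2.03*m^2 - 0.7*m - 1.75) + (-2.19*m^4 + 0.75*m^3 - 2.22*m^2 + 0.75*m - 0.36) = -2.19*m^4 + 0.75*m^3 - 0.19*m^2 + 0.05*m - 2.11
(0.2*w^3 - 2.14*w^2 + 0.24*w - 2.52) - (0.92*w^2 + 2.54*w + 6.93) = 0.2*w^3 - 3.06*w^2 - 2.3*w - 9.45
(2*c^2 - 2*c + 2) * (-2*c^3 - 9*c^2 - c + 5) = -4*c^5 - 14*c^4 + 12*c^3 - 6*c^2 - 12*c + 10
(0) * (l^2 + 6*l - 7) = 0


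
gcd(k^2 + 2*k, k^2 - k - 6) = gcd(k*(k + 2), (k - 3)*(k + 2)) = k + 2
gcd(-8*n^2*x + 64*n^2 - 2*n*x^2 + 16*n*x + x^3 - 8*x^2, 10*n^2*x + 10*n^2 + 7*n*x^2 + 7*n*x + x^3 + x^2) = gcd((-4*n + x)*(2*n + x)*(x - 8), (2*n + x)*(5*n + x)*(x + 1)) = 2*n + x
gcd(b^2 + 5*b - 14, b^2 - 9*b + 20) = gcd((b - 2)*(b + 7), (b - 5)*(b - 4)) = 1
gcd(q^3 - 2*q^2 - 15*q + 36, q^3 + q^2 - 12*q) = q^2 + q - 12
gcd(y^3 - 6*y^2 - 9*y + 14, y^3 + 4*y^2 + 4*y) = y + 2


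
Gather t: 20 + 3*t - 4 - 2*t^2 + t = -2*t^2 + 4*t + 16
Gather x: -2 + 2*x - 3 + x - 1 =3*x - 6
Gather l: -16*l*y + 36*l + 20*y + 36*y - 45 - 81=l*(36 - 16*y) + 56*y - 126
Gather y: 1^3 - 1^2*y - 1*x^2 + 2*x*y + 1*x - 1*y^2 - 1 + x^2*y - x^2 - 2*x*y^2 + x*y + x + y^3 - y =-2*x^2 + 2*x + y^3 + y^2*(-2*x - 1) + y*(x^2 + 3*x - 2)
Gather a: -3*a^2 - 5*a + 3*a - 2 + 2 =-3*a^2 - 2*a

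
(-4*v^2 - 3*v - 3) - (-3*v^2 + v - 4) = -v^2 - 4*v + 1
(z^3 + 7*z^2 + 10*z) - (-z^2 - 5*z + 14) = z^3 + 8*z^2 + 15*z - 14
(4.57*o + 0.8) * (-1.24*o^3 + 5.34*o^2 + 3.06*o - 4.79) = -5.6668*o^4 + 23.4118*o^3 + 18.2562*o^2 - 19.4423*o - 3.832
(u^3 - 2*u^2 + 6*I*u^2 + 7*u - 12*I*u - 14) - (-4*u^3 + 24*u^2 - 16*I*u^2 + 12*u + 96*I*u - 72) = 5*u^3 - 26*u^2 + 22*I*u^2 - 5*u - 108*I*u + 58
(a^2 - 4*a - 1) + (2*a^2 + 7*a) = 3*a^2 + 3*a - 1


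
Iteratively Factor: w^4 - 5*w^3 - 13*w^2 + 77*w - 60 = (w - 1)*(w^3 - 4*w^2 - 17*w + 60) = (w - 1)*(w + 4)*(w^2 - 8*w + 15) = (w - 5)*(w - 1)*(w + 4)*(w - 3)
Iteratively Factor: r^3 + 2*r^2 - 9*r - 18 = (r - 3)*(r^2 + 5*r + 6) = (r - 3)*(r + 3)*(r + 2)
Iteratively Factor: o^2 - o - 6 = (o + 2)*(o - 3)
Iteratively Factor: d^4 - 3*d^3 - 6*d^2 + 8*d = (d - 1)*(d^3 - 2*d^2 - 8*d) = d*(d - 1)*(d^2 - 2*d - 8) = d*(d - 1)*(d + 2)*(d - 4)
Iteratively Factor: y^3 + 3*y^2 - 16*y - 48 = (y + 3)*(y^2 - 16) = (y - 4)*(y + 3)*(y + 4)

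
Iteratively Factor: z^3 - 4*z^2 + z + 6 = (z - 3)*(z^2 - z - 2) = (z - 3)*(z - 2)*(z + 1)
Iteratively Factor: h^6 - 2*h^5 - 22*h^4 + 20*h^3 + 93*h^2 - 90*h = (h - 5)*(h^5 + 3*h^4 - 7*h^3 - 15*h^2 + 18*h) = (h - 5)*(h + 3)*(h^4 - 7*h^2 + 6*h) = (h - 5)*(h - 1)*(h + 3)*(h^3 + h^2 - 6*h) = h*(h - 5)*(h - 1)*(h + 3)*(h^2 + h - 6) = h*(h - 5)*(h - 2)*(h - 1)*(h + 3)*(h + 3)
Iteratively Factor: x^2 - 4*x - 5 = (x - 5)*(x + 1)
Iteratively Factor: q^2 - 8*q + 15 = (q - 5)*(q - 3)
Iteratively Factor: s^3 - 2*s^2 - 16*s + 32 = (s - 4)*(s^2 + 2*s - 8) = (s - 4)*(s - 2)*(s + 4)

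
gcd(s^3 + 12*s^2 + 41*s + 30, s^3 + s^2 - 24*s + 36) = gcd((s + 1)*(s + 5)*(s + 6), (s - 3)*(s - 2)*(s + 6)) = s + 6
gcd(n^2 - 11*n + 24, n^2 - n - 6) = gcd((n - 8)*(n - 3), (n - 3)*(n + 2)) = n - 3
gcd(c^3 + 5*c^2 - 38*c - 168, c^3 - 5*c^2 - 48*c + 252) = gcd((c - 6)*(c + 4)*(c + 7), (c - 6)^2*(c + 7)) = c^2 + c - 42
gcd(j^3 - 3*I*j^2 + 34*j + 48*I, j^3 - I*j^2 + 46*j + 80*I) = j^2 - 6*I*j + 16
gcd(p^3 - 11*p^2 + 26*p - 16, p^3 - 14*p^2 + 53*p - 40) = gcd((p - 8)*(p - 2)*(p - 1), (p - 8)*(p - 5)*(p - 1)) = p^2 - 9*p + 8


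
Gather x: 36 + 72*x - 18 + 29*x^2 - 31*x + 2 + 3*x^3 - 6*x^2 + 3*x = 3*x^3 + 23*x^2 + 44*x + 20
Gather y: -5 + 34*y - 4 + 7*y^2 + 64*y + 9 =7*y^2 + 98*y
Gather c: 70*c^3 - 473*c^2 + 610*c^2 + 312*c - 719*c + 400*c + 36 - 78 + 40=70*c^3 + 137*c^2 - 7*c - 2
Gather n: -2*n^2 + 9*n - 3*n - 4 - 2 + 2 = -2*n^2 + 6*n - 4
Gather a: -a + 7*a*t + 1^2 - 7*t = a*(7*t - 1) - 7*t + 1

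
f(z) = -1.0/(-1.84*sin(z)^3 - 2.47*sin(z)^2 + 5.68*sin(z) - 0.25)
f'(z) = -1.0*(5.52*sin(z)^2*cos(z) + 4.94*sin(z)*cos(z) - 5.68*cos(z))/(-1.84*sin(z)^3 - 2.47*sin(z)^2 + 5.68*sin(z) - 0.25)^2 = (-5.52*sin(z)^2 - 4.94*sin(z) + 5.68)*cos(z)/(1.84*sin(z)^3 + 2.47*sin(z)^2 - 5.68*sin(z) + 0.25)^2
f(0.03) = 12.21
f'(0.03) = 823.65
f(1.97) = -0.69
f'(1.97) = 0.66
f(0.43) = -0.64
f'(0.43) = 1.00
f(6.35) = -8.50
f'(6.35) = 383.78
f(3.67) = 0.29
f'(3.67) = -0.48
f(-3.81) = -0.53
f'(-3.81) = -0.11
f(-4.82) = -0.87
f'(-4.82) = -0.38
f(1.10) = -0.65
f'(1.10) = -0.59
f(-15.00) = 0.22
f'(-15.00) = -0.25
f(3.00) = -2.01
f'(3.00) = -19.51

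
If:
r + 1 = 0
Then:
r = -1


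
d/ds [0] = 0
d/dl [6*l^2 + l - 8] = 12*l + 1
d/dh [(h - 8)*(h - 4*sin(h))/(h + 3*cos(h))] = ((h - 8)*(h - 4*sin(h))*(3*sin(h) - 1) + (h + 3*cos(h))*(h + (8 - h)*(4*cos(h) - 1) - 4*sin(h)))/(h + 3*cos(h))^2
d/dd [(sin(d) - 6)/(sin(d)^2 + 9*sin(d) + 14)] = (12*sin(d) + cos(d)^2 + 67)*cos(d)/(sin(d)^2 + 9*sin(d) + 14)^2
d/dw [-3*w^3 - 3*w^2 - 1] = 3*w*(-3*w - 2)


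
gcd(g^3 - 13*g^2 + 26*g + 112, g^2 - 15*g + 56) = g^2 - 15*g + 56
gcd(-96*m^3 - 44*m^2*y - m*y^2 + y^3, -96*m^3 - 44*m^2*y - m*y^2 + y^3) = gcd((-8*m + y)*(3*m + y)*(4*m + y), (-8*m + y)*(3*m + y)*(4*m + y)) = -96*m^3 - 44*m^2*y - m*y^2 + y^3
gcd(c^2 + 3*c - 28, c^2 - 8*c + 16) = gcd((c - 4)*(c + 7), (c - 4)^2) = c - 4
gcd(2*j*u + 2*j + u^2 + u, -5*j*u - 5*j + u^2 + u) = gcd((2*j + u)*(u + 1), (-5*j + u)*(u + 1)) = u + 1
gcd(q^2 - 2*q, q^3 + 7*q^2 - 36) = q - 2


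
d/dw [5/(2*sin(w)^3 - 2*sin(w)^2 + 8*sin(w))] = 5*(-3*cos(w) + 2/tan(w) - 4*cos(w)/sin(w)^2)/(2*(sin(w)^2 - sin(w) + 4)^2)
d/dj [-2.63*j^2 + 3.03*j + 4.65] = 3.03 - 5.26*j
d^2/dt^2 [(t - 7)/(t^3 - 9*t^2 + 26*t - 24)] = 2*((t - 7)*(3*t^2 - 18*t + 26)^2 + (-3*t^2 + 18*t - 3*(t - 7)*(t - 3) - 26)*(t^3 - 9*t^2 + 26*t - 24))/(t^3 - 9*t^2 + 26*t - 24)^3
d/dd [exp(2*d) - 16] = 2*exp(2*d)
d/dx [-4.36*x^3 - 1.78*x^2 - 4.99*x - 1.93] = -13.08*x^2 - 3.56*x - 4.99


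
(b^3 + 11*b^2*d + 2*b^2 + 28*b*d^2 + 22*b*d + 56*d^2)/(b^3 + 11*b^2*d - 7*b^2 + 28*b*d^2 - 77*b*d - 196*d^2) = (b + 2)/(b - 7)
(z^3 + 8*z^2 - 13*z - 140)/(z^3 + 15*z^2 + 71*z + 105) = (z - 4)/(z + 3)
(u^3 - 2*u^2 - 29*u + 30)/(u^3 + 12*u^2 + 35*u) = (u^2 - 7*u + 6)/(u*(u + 7))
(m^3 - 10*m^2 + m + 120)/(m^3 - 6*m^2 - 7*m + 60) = (m - 8)/(m - 4)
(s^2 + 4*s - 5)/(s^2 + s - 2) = (s + 5)/(s + 2)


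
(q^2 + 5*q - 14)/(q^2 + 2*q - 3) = (q^2 + 5*q - 14)/(q^2 + 2*q - 3)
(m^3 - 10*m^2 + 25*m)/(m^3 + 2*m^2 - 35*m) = (m - 5)/(m + 7)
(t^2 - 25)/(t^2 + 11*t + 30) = (t - 5)/(t + 6)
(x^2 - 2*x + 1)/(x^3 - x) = (x - 1)/(x*(x + 1))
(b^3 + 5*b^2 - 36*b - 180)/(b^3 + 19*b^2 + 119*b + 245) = (b^2 - 36)/(b^2 + 14*b + 49)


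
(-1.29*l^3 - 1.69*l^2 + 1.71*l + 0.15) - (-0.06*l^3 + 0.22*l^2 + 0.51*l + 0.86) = -1.23*l^3 - 1.91*l^2 + 1.2*l - 0.71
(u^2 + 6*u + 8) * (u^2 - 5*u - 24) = u^4 + u^3 - 46*u^2 - 184*u - 192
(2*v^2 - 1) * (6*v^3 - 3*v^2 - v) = 12*v^5 - 6*v^4 - 8*v^3 + 3*v^2 + v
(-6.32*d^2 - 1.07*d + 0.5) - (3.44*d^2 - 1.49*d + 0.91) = -9.76*d^2 + 0.42*d - 0.41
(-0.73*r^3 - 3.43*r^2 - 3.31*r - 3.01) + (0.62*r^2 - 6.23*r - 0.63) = -0.73*r^3 - 2.81*r^2 - 9.54*r - 3.64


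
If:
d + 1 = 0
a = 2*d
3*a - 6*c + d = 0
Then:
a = -2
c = -7/6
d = -1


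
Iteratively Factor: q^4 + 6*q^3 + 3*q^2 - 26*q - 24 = (q + 3)*(q^3 + 3*q^2 - 6*q - 8) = (q + 1)*(q + 3)*(q^2 + 2*q - 8) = (q + 1)*(q + 3)*(q + 4)*(q - 2)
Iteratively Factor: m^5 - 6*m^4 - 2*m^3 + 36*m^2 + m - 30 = (m - 1)*(m^4 - 5*m^3 - 7*m^2 + 29*m + 30) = (m - 5)*(m - 1)*(m^3 - 7*m - 6) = (m - 5)*(m - 3)*(m - 1)*(m^2 + 3*m + 2) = (m - 5)*(m - 3)*(m - 1)*(m + 2)*(m + 1)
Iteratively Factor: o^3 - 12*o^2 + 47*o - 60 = (o - 4)*(o^2 - 8*o + 15) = (o - 5)*(o - 4)*(o - 3)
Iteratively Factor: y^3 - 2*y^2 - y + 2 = (y + 1)*(y^2 - 3*y + 2) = (y - 2)*(y + 1)*(y - 1)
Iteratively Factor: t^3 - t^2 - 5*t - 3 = (t - 3)*(t^2 + 2*t + 1) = (t - 3)*(t + 1)*(t + 1)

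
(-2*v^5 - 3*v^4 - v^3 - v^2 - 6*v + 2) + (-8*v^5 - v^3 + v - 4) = -10*v^5 - 3*v^4 - 2*v^3 - v^2 - 5*v - 2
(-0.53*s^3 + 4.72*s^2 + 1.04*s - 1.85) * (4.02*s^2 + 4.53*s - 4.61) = -2.1306*s^5 + 16.5735*s^4 + 28.0057*s^3 - 24.485*s^2 - 13.1749*s + 8.5285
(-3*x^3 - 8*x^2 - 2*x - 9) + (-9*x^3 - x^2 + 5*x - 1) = -12*x^3 - 9*x^2 + 3*x - 10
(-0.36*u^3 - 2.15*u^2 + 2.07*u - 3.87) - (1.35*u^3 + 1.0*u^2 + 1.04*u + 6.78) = -1.71*u^3 - 3.15*u^2 + 1.03*u - 10.65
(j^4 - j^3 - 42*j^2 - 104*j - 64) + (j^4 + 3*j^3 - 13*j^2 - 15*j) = 2*j^4 + 2*j^3 - 55*j^2 - 119*j - 64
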